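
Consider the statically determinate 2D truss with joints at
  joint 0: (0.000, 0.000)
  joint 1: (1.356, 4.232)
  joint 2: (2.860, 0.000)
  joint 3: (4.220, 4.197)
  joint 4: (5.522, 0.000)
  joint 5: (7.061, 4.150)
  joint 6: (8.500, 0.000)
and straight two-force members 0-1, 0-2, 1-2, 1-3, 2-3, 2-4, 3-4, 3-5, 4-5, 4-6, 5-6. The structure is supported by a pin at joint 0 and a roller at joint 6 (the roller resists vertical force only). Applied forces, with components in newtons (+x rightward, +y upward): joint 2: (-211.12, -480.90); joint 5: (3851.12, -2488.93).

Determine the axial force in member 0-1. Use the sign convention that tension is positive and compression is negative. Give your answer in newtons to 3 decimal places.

N=7 nodes, M=11 members, R=3 reactions → 2N=14, M+R=14
member 0 (0-1): L=4.4439, (cx,cy)=(0.3051,0.9523)
member 1 (0-2): L=2.8600, (cx,cy)=(1.0000,0.0000)
member 2 (1-2): L=4.4913, (cx,cy)=(0.3349,-0.9423)
member 3 (1-3): L=2.8642, (cx,cy)=(0.9999,-0.0122)
member 4 (2-3): L=4.4118, (cx,cy)=(0.3083,0.9513)
member 5 (2-4): L=2.6620, (cx,cy)=(1.0000,0.0000)
member 6 (3-4): L=4.3943, (cx,cy)=(0.2963,-0.9551)
member 7 (3-5): L=2.8414, (cx,cy)=(0.9999,-0.0165)
member 8 (4-5): L=4.4262, (cx,cy)=(0.3477,0.9376)
member 9 (4-6): L=2.9780, (cx,cy)=(1.0000,0.0000)
member 10 (5-6): L=4.3924, (cx,cy)=(0.3276,-0.9448)
solve A·x = −loads:
  F[0-1] = +1196.8805 N (tension)
  F[0-2] = +3274.7899 N (tension)
  F[1-2] = -1219.6728 N (compression)
  F[1-3] = +773.6986 N (tension)
  F[2-3] = +1713.6039 N (tension)
  F[2-4] = +2549.2423 N (tension)
  F[3-4] = -1728.3152 N (compression)
  F[3-5] = +1814.2117 N (tension)
  F[4-5] = +1760.5610 N (tension)
  F[4-6] = +1425.0019 N (tension)
  F[5-6] = -4349.6771 N (compression)
  Rx@0 = -3640.0000 N
  Ry@0 = -1139.8002 N
  Ry@6 = +4109.6302 N

1196.880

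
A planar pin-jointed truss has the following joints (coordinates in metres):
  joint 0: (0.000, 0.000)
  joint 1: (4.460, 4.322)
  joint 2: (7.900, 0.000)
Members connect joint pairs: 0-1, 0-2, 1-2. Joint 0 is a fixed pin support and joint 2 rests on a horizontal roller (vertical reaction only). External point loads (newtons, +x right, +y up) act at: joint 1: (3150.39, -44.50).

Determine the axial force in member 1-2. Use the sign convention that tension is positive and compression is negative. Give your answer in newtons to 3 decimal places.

-2234.943

N=3 nodes, M=3 members, R=3 reactions → 2N=6, M+R=6
member 0 (0-1): L=6.2106, (cx,cy)=(0.7181,0.6959)
member 1 (0-2): L=7.9000, (cx,cy)=(1.0000,0.0000)
member 2 (1-2): L=5.5239, (cx,cy)=(0.6228,-0.7824)
solve A·x = −loads:
  F[0-1] = +2448.8320 N (tension)
  F[0-2] = +1391.8113 N (tension)
  F[1-2] = -2234.9427 N (compression)
  Rx@0 = -3150.3900 N
  Ry@0 = -1704.1653 N
  Ry@2 = +1748.6653 N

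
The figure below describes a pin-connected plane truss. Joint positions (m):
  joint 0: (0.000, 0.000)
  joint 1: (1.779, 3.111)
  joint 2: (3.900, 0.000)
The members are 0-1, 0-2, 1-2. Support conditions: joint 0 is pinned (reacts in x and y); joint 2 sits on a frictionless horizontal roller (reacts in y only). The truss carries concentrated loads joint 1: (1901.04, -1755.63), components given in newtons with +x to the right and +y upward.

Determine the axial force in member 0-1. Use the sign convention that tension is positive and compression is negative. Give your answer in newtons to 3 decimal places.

646.999

N=3 nodes, M=3 members, R=3 reactions → 2N=6, M+R=6
member 0 (0-1): L=3.5837, (cx,cy)=(0.4964,0.8681)
member 1 (0-2): L=3.9000, (cx,cy)=(1.0000,0.0000)
member 2 (1-2): L=3.7652, (cx,cy)=(0.5633,-0.8262)
solve A·x = −loads:
  F[0-1] = +646.9989 N (tension)
  F[0-2] = +1579.8637 N (tension)
  F[1-2] = -2804.5974 N (compression)
  Rx@0 = -1901.0400 N
  Ry@0 = -561.6524 N
  Ry@2 = +2317.2824 N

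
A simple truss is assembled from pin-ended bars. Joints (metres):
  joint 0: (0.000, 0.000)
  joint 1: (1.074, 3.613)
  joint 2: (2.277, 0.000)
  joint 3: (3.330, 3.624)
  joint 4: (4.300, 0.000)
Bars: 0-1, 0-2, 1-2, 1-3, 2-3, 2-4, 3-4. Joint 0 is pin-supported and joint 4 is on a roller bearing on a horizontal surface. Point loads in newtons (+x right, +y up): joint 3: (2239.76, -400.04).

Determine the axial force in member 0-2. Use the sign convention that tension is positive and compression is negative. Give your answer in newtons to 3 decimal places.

1705.463

N=5 nodes, M=7 members, R=3 reactions → 2N=10, M+R=10
member 0 (0-1): L=3.7692, (cx,cy)=(0.2849,0.9585)
member 1 (0-2): L=2.2770, (cx,cy)=(1.0000,0.0000)
member 2 (1-2): L=3.8080, (cx,cy)=(0.3159,-0.9488)
member 3 (1-3): L=2.2560, (cx,cy)=(1.0000,0.0049)
member 4 (2-3): L=3.7739, (cx,cy)=(0.2790,0.9603)
member 5 (2-4): L=2.0230, (cx,cy)=(1.0000,0.0000)
member 6 (3-4): L=3.7516, (cx,cy)=(0.2586,-0.9660)
solve A·x = −loads:
  F[0-1] = +1875.1390 N (tension)
  F[0-2] = +1705.4629 N (tension)
  F[1-2] = -1888.6121 N (compression)
  F[1-3] = +1130.9469 N (tension)
  F[2-3] = +1866.0024 N (tension)
  F[2-4] = +588.1688 N (tension)
  F[3-4] = -2274.8005 N (compression)
  Rx@0 = -2239.7600 N
  Ry@0 = -1797.4073 N
  Ry@4 = +2197.4473 N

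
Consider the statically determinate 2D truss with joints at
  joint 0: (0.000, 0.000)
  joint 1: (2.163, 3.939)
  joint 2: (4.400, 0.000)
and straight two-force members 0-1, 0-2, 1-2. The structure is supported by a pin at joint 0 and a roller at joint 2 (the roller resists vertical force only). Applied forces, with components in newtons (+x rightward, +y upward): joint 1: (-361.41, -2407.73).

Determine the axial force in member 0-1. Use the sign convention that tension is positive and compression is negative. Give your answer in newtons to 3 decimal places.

N=3 nodes, M=3 members, R=3 reactions → 2N=6, M+R=6
member 0 (0-1): L=4.4938, (cx,cy)=(0.4813,0.8765)
member 1 (0-2): L=4.4000, (cx,cy)=(1.0000,0.0000)
member 2 (1-2): L=4.5299, (cx,cy)=(0.4938,-0.8696)
solve A·x = −loads:
  F[0-1] = -1765.6423 N (compression)
  F[0-2] = +488.4452 N (tension)
  F[1-2] = -989.0936 N (compression)
  Rx@0 = +361.4100 N
  Ry@0 = +1547.6559 N
  Ry@2 = +860.0741 N

-1765.642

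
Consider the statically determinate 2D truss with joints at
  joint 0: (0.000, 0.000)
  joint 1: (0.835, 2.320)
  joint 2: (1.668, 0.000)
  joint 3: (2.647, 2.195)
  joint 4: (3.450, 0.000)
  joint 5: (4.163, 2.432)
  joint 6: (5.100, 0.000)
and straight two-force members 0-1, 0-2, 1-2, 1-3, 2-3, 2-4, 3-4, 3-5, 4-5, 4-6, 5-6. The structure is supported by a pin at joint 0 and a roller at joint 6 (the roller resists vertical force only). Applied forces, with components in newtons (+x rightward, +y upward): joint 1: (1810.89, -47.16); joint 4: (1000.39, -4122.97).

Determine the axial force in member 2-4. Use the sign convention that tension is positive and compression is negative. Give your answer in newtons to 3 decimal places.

3538.206

N=7 nodes, M=11 members, R=3 reactions → 2N=14, M+R=14
member 0 (0-1): L=2.4657, (cx,cy)=(0.3386,0.9409)
member 1 (0-2): L=1.6680, (cx,cy)=(1.0000,0.0000)
member 2 (1-2): L=2.4650, (cx,cy)=(0.3379,-0.9412)
member 3 (1-3): L=1.8163, (cx,cy)=(0.9976,-0.0688)
member 4 (2-3): L=2.4034, (cx,cy)=(0.4073,0.9133)
member 5 (2-4): L=1.7820, (cx,cy)=(1.0000,0.0000)
member 6 (3-4): L=2.3373, (cx,cy)=(0.3436,-0.9391)
member 7 (3-5): L=1.5344, (cx,cy)=(0.9880,0.1545)
member 8 (4-5): L=2.5344, (cx,cy)=(0.2813,0.9596)
member 9 (4-6): L=1.6500, (cx,cy)=(1.0000,0.0000)
member 10 (5-6): L=2.6063, (cx,cy)=(0.3595,-0.9331)
solve A·x = −loads:
  F[0-1] = -584.0744 N (compression)
  F[0-2] = +3009.0754 N (tension)
  F[1-2] = +698.3329 N (tension)
  F[1-3] = -2250.0073 N (compression)
  F[2-3] = -719.6609 N (compression)
  F[2-4] = +3538.2055 N (tension)
  F[3-4] = +106.4224 N (tension)
  F[3-5] = -2605.6471 N (compression)
  F[4-5] = +4192.3540 N (tension)
  F[4-6] = +1394.9305 N (tension)
  F[5-6] = -3879.9915 N (compression)
  Rx@0 = -2811.2800 N
  Ry@0 = +549.5634 N
  Ry@6 = +3620.5666 N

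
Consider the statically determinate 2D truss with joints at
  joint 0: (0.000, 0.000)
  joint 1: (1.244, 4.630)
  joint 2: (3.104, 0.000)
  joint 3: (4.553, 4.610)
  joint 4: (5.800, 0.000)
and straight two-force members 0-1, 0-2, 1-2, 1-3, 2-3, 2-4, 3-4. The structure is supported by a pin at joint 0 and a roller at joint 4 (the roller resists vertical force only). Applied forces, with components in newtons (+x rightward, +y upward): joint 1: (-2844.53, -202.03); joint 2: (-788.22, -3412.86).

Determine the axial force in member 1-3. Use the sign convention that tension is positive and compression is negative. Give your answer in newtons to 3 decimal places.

234.023

N=5 nodes, M=7 members, R=3 reactions → 2N=10, M+R=10
member 0 (0-1): L=4.7942, (cx,cy)=(0.2595,0.9657)
member 1 (0-2): L=3.1040, (cx,cy)=(1.0000,0.0000)
member 2 (1-2): L=4.9896, (cx,cy)=(0.3728,-0.9279)
member 3 (1-3): L=3.3091, (cx,cy)=(1.0000,-0.0060)
member 4 (2-3): L=4.8324, (cx,cy)=(0.2999,0.9540)
member 5 (2-4): L=2.6960, (cx,cy)=(1.0000,0.0000)
member 6 (3-4): L=4.7757, (cx,cy)=(0.2611,-0.9653)
solve A·x = −loads:
  F[0-1] = -4158.2347 N (compression)
  F[0-2] = -2553.7723 N (compression)
  F[1-2] = +4108.4935 N (tension)
  F[1-3] = +234.0235 N (tension)
  F[2-3] = -418.7745 N (compression)
  F[2-4] = -108.4482 N (compression)
  F[3-4] = +415.3278 N (tension)
  Rx@0 = +3632.7500 N
  Ry@0 = +4015.8092 N
  Ry@4 = -400.9192 N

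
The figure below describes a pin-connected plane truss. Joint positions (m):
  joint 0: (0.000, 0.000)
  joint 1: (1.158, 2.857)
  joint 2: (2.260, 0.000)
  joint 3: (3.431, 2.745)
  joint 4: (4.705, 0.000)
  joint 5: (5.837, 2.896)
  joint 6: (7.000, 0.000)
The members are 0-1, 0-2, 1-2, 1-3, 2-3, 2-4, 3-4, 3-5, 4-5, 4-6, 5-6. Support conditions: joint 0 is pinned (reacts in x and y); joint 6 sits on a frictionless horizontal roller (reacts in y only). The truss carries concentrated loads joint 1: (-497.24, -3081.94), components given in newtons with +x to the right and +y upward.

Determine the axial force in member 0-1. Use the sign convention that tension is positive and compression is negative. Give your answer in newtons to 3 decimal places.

N=7 nodes, M=11 members, R=3 reactions → 2N=14, M+R=14
member 0 (0-1): L=3.0828, (cx,cy)=(0.3756,0.9268)
member 1 (0-2): L=2.2600, (cx,cy)=(1.0000,0.0000)
member 2 (1-2): L=3.0622, (cx,cy)=(0.3599,-0.9330)
member 3 (1-3): L=2.2758, (cx,cy)=(0.9988,-0.0492)
member 4 (2-3): L=2.9843, (cx,cy)=(0.3924,0.9198)
member 5 (2-4): L=2.4450, (cx,cy)=(1.0000,0.0000)
member 6 (3-4): L=3.0262, (cx,cy)=(0.4210,-0.9071)
member 7 (3-5): L=2.4107, (cx,cy)=(0.9980,0.0626)
member 8 (4-5): L=3.1094, (cx,cy)=(0.3641,0.9314)
member 9 (4-6): L=2.2950, (cx,cy)=(1.0000,0.0000)
member 10 (5-6): L=3.1208, (cx,cy)=(0.3727,-0.9280)
solve A·x = −loads:
  F[0-1] = -2994.3285 N (compression)
  F[0-2] = +627.5416 N (tension)
  F[1-2] = -301.5233 N (compression)
  F[1-3] = -519.6603 N (compression)
  F[2-3] = +305.8496 N (tension)
  F[2-4] = +399.0207 N (tension)
  F[3-4] = -355.5892 N (compression)
  F[3-5] = -249.8135 N (compression)
  F[4-5] = +346.3087 N (tension)
  F[4-6] = +123.2459 N (tension)
  F[5-6] = -330.7184 N (compression)
  Rx@0 = +497.2400 N
  Ry@0 = +2775.0440 N
  Ry@6 = +306.8960 N

-2994.328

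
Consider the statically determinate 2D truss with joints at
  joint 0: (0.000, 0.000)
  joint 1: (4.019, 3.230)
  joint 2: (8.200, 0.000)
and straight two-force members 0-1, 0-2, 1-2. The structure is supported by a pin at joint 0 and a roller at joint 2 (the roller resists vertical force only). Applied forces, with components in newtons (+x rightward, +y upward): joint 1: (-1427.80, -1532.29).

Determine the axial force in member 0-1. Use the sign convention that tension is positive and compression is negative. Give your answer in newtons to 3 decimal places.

N=3 nodes, M=3 members, R=3 reactions → 2N=6, M+R=6
member 0 (0-1): L=5.1561, (cx,cy)=(0.7795,0.6264)
member 1 (0-2): L=8.2000, (cx,cy)=(1.0000,0.0000)
member 2 (1-2): L=5.2833, (cx,cy)=(0.7914,-0.6114)
solve A·x = −loads:
  F[0-1] = -2144.9572 N (compression)
  F[0-2] = +244.1226 N (tension)
  F[1-2] = -308.4865 N (compression)
  Rx@0 = +1427.8000 N
  Ry@0 = +1343.6949 N
  Ry@2 = +188.5951 N

-2144.957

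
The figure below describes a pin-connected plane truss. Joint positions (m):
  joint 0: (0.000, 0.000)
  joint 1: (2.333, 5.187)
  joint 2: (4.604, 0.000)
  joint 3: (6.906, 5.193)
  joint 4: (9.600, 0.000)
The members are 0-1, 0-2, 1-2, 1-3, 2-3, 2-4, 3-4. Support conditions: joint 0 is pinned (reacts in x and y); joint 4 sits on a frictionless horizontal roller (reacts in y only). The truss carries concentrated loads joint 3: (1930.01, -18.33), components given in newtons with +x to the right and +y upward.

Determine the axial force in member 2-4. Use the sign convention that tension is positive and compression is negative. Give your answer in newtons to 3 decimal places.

548.450

N=5 nodes, M=7 members, R=3 reactions → 2N=10, M+R=10
member 0 (0-1): L=5.6875, (cx,cy)=(0.4102,0.9120)
member 1 (0-2): L=4.6040, (cx,cy)=(1.0000,0.0000)
member 2 (1-2): L=5.6624, (cx,cy)=(0.4011,-0.9160)
member 3 (1-3): L=4.5730, (cx,cy)=(1.0000,0.0013)
member 4 (2-3): L=5.6804, (cx,cy)=(0.4053,0.9142)
member 5 (2-4): L=4.9960, (cx,cy)=(1.0000,0.0000)
member 6 (3-4): L=5.8502, (cx,cy)=(0.4605,-0.8877)
solve A·x = −loads:
  F[0-1] = +1139.1164 N (tension)
  F[0-2] = +1462.7484 N (tension)
  F[1-2] = -1132.7593 N (compression)
  F[1-3] = +921.5770 N (tension)
  F[2-3] = +1135.0451 N (tension)
  F[2-4] = +548.4497 N (tension)
  F[3-4] = -1190.9958 N (compression)
  Rx@0 = -1930.0100 N
  Ry@0 = -1038.8709 N
  Ry@4 = +1057.2009 N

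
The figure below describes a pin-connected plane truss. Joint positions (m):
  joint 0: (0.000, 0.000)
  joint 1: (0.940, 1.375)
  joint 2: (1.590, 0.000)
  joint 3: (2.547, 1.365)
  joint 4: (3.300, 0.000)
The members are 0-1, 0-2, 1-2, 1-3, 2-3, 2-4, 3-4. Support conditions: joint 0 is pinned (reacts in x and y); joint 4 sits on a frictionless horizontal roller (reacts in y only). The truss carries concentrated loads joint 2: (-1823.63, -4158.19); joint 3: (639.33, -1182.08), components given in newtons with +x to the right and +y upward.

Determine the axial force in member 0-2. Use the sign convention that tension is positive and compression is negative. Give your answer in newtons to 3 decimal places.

N=5 nodes, M=7 members, R=3 reactions → 2N=10, M+R=10
member 0 (0-1): L=1.6656, (cx,cy)=(0.5644,0.8255)
member 1 (0-2): L=1.5900, (cx,cy)=(1.0000,0.0000)
member 2 (1-2): L=1.5209, (cx,cy)=(0.4274,-0.9041)
member 3 (1-3): L=1.6070, (cx,cy)=(1.0000,-0.0062)
member 4 (2-3): L=1.6671, (cx,cy)=(0.5741,0.8188)
member 5 (2-4): L=1.7100, (cx,cy)=(1.0000,0.0000)
member 6 (3-4): L=1.5589, (cx,cy)=(0.4830,-0.8756)
solve A·x = −loads:
  F[0-1] = -2616.4797 N (compression)
  F[0-2] = +292.3392 N (tension)
  F[1-2] = +2406.4073 N (tension)
  F[1-3] = -2505.1371 N (compression)
  F[2-3] = +2421.3510 N (tension)
  F[2-4] = +1754.4031 N (tension)
  F[3-4] = -3632.1056 N (compression)
  Rx@0 = +1184.3000 N
  Ry@0 = +2159.9775 N
  Ry@4 = +3180.2925 N

292.339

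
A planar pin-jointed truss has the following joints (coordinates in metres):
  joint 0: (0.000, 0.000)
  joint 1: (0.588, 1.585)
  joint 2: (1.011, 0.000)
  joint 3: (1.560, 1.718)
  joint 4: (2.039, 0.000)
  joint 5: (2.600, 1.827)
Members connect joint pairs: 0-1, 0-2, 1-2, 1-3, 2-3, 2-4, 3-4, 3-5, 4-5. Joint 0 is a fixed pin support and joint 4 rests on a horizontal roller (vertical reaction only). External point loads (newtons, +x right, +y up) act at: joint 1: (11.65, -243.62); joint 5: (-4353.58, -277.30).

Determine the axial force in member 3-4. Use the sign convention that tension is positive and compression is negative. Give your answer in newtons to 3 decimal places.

N=6 nodes, M=9 members, R=3 reactions → 2N=12, M+R=12
member 0 (0-1): L=1.6906, (cx,cy)=(0.3478,0.9376)
member 1 (0-2): L=1.0110, (cx,cy)=(1.0000,0.0000)
member 2 (1-2): L=1.6405, (cx,cy)=(0.2579,-0.9662)
member 3 (1-3): L=0.9811, (cx,cy)=(0.9908,0.1356)
member 4 (2-3): L=1.8036, (cx,cy)=(0.3044,0.9525)
member 5 (2-4): L=1.0280, (cx,cy)=(1.0000,0.0000)
member 6 (3-4): L=1.7835, (cx,cy)=(0.2686,-0.9633)
member 7 (3-5): L=1.0457, (cx,cy)=(0.9946,0.1042)
member 8 (4-5): L=1.9112, (cx,cy)=(0.2935,0.9559)
solve A·x = −loads:
  F[0-1] = -4254.5851 N (compression)
  F[0-2] = -2862.1206 N (compression)
  F[1-2] = +3536.0577 N (tension)
  F[1-3] = -2425.6335 N (compression)
  F[2-3] = -3586.6847 N (compression)
  F[2-4] = -858.5764 N (compression)
  F[3-4] = +3408.3011 N (tension)
  F[3-5] = -4434.5250 N (compression)
  F[4-5] = +193.4628 N (tension)
  Rx@0 = +4341.9300 N
  Ry@0 = +3988.9420 N
  Ry@4 = -3468.0220 N

3408.301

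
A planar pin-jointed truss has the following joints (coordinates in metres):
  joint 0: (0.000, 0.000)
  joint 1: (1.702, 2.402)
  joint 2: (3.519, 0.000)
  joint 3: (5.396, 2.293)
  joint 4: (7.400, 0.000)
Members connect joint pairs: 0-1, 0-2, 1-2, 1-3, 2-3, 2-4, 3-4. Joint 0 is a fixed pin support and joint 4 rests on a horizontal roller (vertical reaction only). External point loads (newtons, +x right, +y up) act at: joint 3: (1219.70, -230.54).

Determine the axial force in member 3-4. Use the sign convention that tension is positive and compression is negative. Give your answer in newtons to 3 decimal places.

-725.201

N=5 nodes, M=7 members, R=3 reactions → 2N=10, M+R=10
member 0 (0-1): L=2.9439, (cx,cy)=(0.5781,0.8159)
member 1 (0-2): L=3.5190, (cx,cy)=(1.0000,0.0000)
member 2 (1-2): L=3.0118, (cx,cy)=(0.6033,-0.7975)
member 3 (1-3): L=3.6956, (cx,cy)=(0.9996,-0.0295)
member 4 (2-3): L=2.9633, (cx,cy)=(0.6334,0.7738)
member 5 (2-4): L=3.8810, (cx,cy)=(1.0000,0.0000)
member 6 (3-4): L=3.0453, (cx,cy)=(0.6581,-0.7530)
solve A·x = −loads:
  F[0-1] = +386.6864 N (tension)
  F[0-2] = +996.1375 N (tension)
  F[1-2] = -413.1041 N (compression)
  F[1-3] = +472.9893 N (tension)
  F[2-3] = +425.7651 N (tension)
  F[2-4] = +477.2277 N (tension)
  F[3-4] = -725.2009 N (compression)
  Rx@0 = -1219.7000 N
  Ry@0 = -315.5095 N
  Ry@4 = +546.0495 N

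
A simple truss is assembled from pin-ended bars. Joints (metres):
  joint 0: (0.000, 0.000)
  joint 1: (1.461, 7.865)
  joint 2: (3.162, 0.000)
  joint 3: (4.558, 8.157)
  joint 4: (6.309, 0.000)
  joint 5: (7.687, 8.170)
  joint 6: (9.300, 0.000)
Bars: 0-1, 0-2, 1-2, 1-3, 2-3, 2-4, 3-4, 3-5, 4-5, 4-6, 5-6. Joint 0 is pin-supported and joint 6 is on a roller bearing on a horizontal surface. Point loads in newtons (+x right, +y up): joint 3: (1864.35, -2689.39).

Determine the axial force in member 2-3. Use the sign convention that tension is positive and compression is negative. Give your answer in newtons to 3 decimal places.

N=7 nodes, M=11 members, R=3 reactions → 2N=14, M+R=14
member 0 (0-1): L=7.9995, (cx,cy)=(0.1826,0.9832)
member 1 (0-2): L=3.1620, (cx,cy)=(1.0000,0.0000)
member 2 (1-2): L=8.0468, (cx,cy)=(0.2114,-0.9774)
member 3 (1-3): L=3.1107, (cx,cy)=(0.9956,0.0939)
member 4 (2-3): L=8.2756, (cx,cy)=(0.1687,0.9857)
member 5 (2-4): L=3.1470, (cx,cy)=(1.0000,0.0000)
member 6 (3-4): L=8.3428, (cx,cy)=(0.2099,-0.9777)
member 7 (3-5): L=3.1290, (cx,cy)=(1.0000,0.0042)
member 8 (4-5): L=8.2854, (cx,cy)=(0.1663,0.9861)
member 9 (4-6): L=2.9910, (cx,cy)=(1.0000,0.0000)
member 10 (5-6): L=8.3277, (cx,cy)=(0.1937,-0.9811)
solve A·x = −loads:
  F[0-1] = +268.4305 N (tension)
  F[0-2] = +1815.3251 N (tension)
  F[1-2] = -259.9867 N (compression)
  F[1-3] = +104.4440 N (tension)
  F[2-3] = +257.8062 N (tension)
  F[2-4] = +1716.8782 N (tension)
  F[3-4] = -3025.1809 N (compression)
  F[3-5] = -1081.9593 N (compression)
  F[4-5] = +2999.5778 N (tension)
  F[4-6] = +583.0700 N (tension)
  F[5-6] = -3010.3131 N (compression)
  Rx@0 = -1864.3500 N
  Ry@0 = -263.9157 N
  Ry@6 = +2953.3057 N

257.806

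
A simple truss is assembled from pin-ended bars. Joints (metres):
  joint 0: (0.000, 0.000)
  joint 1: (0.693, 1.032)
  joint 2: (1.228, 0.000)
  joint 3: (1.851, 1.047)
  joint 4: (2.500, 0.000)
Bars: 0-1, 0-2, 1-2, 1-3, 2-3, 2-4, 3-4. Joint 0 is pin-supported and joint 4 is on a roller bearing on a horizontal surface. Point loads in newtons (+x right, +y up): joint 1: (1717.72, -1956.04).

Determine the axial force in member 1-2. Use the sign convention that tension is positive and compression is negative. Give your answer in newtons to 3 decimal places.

-1431.790

N=5 nodes, M=7 members, R=3 reactions → 2N=10, M+R=10
member 0 (0-1): L=1.2431, (cx,cy)=(0.5575,0.8302)
member 1 (0-2): L=1.2280, (cx,cy)=(1.0000,0.0000)
member 2 (1-2): L=1.1624, (cx,cy)=(0.4602,-0.8878)
member 3 (1-3): L=1.1581, (cx,cy)=(0.9999,0.0130)
member 4 (2-3): L=1.2183, (cx,cy)=(0.5114,0.8594)
member 5 (2-4): L=1.2720, (cx,cy)=(1.0000,0.0000)
member 6 (3-4): L=1.2318, (cx,cy)=(0.5269,-0.8500)
solve A·x = −loads:
  F[0-1] = -848.9039 N (compression)
  F[0-2] = +2190.9684 N (tension)
  F[1-2] = -1431.7896 N (compression)
  F[1-3] = -1532.1275 N (compression)
  F[2-3] = +1479.1456 N (tension)
  F[2-4] = +775.6319 N (tension)
  F[3-4] = -1472.1852 N (compression)
  Rx@0 = -1717.7200 N
  Ry@0 = +704.7509 N
  Ry@4 = +1251.2891 N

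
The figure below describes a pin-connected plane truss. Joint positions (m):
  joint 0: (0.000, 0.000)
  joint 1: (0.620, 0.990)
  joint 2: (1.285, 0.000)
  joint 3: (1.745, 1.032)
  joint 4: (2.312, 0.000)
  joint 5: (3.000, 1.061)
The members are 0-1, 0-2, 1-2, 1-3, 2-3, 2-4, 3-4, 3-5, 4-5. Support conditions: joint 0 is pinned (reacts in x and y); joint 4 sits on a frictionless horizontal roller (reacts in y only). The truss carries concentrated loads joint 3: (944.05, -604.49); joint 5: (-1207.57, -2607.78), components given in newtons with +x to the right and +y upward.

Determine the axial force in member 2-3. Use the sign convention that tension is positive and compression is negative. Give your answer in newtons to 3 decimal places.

N=6 nodes, M=9 members, R=3 reactions → 2N=12, M+R=12
member 0 (0-1): L=1.1681, (cx,cy)=(0.5308,0.8475)
member 1 (0-2): L=1.2850, (cx,cy)=(1.0000,0.0000)
member 2 (1-2): L=1.1926, (cx,cy)=(0.5576,-0.8301)
member 3 (1-3): L=1.1258, (cx,cy)=(0.9993,0.0373)
member 4 (2-3): L=1.1299, (cx,cy)=(0.4071,0.9134)
member 5 (2-4): L=1.0270, (cx,cy)=(1.0000,0.0000)
member 6 (3-4): L=1.1775, (cx,cy)=(0.4815,-0.8764)
member 7 (3-5): L=1.2553, (cx,cy)=(0.9997,0.0231)
member 8 (4-5): L=1.2645, (cx,cy)=(0.5441,0.8390)
solve A·x = −loads:
  F[0-1] = +584.0563 N (tension)
  F[0-2] = -573.5185 N (compression)
  F[1-2] = -568.1148 N (compression)
  F[1-3] = +627.2156 N (tension)
  F[2-3] = +516.3256 N (tension)
  F[2-4] = -1100.5074 N (compression)
  F[3-4] = -1241.5659 N (compression)
  F[3-5] = +490.9165 N (tension)
  F[4-5] = -3121.5710 N (compression)
  Rx@0 = +263.5200 N
  Ry@0 = -494.9977 N
  Ry@4 = +3707.2677 N

516.326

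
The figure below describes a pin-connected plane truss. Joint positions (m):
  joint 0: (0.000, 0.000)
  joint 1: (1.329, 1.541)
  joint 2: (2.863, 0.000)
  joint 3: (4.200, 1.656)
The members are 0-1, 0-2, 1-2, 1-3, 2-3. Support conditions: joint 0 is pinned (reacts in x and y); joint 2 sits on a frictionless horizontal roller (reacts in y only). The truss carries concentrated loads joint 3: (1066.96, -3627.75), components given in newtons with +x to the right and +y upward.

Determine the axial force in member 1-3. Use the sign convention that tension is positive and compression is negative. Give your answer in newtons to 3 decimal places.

4132.742

N=4 nodes, M=5 members, R=3 reactions → 2N=8, M+R=8
member 0 (0-1): L=2.0349, (cx,cy)=(0.6531,0.7573)
member 1 (0-2): L=2.8630, (cx,cy)=(1.0000,0.0000)
member 2 (1-2): L=2.1744, (cx,cy)=(0.7055,-0.7087)
member 3 (1-3): L=2.8733, (cx,cy)=(0.9992,0.0400)
member 4 (2-3): L=2.1284, (cx,cy)=(0.6282,0.7781)
solve A·x = −loads:
  F[0-1] = +3052.0945 N (tension)
  F[0-2] = -926.3481 N (compression)
  F[1-2] = -3027.8339 N (compression)
  F[1-3] = +4132.7421 N (tension)
  F[2-3] = -4875.1174 N (compression)
  Rx@0 = -1066.9600 N
  Ry@0 = -2311.2775 N
  Ry@2 = +5939.0275 N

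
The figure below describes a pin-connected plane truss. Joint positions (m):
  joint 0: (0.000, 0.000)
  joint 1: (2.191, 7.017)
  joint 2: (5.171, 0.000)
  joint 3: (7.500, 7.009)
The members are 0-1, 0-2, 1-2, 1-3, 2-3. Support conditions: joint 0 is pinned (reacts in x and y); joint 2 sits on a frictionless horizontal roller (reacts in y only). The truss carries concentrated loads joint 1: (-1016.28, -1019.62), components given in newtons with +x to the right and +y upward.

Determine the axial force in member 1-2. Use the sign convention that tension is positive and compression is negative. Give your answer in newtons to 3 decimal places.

1028.926

N=4 nodes, M=5 members, R=3 reactions → 2N=8, M+R=8
member 0 (0-1): L=7.3511, (cx,cy)=(0.2981,0.9546)
member 1 (0-2): L=5.1710, (cx,cy)=(1.0000,0.0000)
member 2 (1-2): L=7.6236, (cx,cy)=(0.3909,-0.9204)
member 3 (1-3): L=5.3090, (cx,cy)=(1.0000,-0.0015)
member 4 (2-3): L=7.3858, (cx,cy)=(0.3153,0.9490)
solve A·x = −loads:
  F[0-1] = -2060.3217 N (compression)
  F[0-2] = -402.2004 N (compression)
  F[1-2] = +1028.9259 N (tension)
  F[1-3] = +0.0000 N (tension)
  F[2-3] = -0.0000 N (compression)
  Rx@0 = +1016.2800 N
  Ry@0 = +1966.6804 N
  Ry@2 = -947.0604 N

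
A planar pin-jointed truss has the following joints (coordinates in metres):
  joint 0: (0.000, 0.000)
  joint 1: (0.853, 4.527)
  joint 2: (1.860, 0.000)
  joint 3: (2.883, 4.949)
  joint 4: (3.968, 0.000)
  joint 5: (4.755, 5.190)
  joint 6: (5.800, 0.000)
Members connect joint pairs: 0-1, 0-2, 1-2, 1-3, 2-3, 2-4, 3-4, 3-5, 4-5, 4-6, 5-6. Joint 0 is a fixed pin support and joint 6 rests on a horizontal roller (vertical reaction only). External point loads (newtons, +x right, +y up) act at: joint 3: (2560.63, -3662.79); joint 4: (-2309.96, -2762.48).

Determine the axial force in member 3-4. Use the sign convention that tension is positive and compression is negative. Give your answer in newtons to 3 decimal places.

-3487.165

N=7 nodes, M=11 members, R=3 reactions → 2N=14, M+R=14
member 0 (0-1): L=4.6067, (cx,cy)=(0.1852,0.9827)
member 1 (0-2): L=1.8600, (cx,cy)=(1.0000,0.0000)
member 2 (1-2): L=4.6376, (cx,cy)=(0.2171,-0.9761)
member 3 (1-3): L=2.0734, (cx,cy)=(0.9791,0.2035)
member 4 (2-3): L=5.0536, (cx,cy)=(0.2024,0.9793)
member 5 (2-4): L=2.1080, (cx,cy)=(1.0000,0.0000)
member 6 (3-4): L=5.0665, (cx,cy)=(0.2142,-0.9768)
member 7 (3-5): L=1.8874, (cx,cy)=(0.9918,0.1277)
member 8 (4-5): L=5.2493, (cx,cy)=(0.1499,0.9887)
member 9 (4-6): L=1.8320, (cx,cy)=(1.0000,0.0000)
member 10 (5-6): L=5.2942, (cx,cy)=(0.1974,-0.9803)
solve A·x = −loads:
  F[0-1] = -539.0921 N (compression)
  F[0-2] = +350.4918 N (tension)
  F[1-2] = +498.4123 N (tension)
  F[1-3] = -212.4928 N (compression)
  F[2-3] = -496.8063 N (compression)
  F[2-4] = +559.2830 N (tension)
  F[3-4] = -3487.1648 N (compression)
  F[3-5] = -2139.9828 N (compression)
  F[4-5] = +6239.2643 N (tension)
  F[4-6] = +1187.0516 N (tension)
  F[5-6] = -6013.8188 N (compression)
  Rx@0 = -250.6700 N
  Ry@0 = +529.7696 N
  Ry@6 = +5895.5004 N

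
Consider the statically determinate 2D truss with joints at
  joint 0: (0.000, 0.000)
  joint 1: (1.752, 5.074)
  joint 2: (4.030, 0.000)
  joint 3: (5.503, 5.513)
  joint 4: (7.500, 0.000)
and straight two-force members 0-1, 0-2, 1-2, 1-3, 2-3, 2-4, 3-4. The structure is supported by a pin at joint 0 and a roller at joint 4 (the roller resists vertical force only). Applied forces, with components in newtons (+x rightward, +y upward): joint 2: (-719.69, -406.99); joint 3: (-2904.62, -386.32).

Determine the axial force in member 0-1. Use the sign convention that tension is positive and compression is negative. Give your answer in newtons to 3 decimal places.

N=5 nodes, M=7 members, R=3 reactions → 2N=10, M+R=10
member 0 (0-1): L=5.3680, (cx,cy)=(0.3264,0.9452)
member 1 (0-2): L=4.0300, (cx,cy)=(1.0000,0.0000)
member 2 (1-2): L=5.5619, (cx,cy)=(0.4096,-0.9123)
member 3 (1-3): L=3.7766, (cx,cy)=(0.9932,0.1162)
member 4 (2-3): L=5.7064, (cx,cy)=(0.2581,0.9661)
member 5 (2-4): L=3.4700, (cx,cy)=(1.0000,0.0000)
member 6 (3-4): L=5.8635, (cx,cy)=(0.3406,-0.9402)
solve A·x = −loads:
  F[0-1] = -2566.8175 N (compression)
  F[0-2] = -2786.5494 N (compression)
  F[1-2] = +2424.6791 N (tension)
  F[1-3] = -1843.3376 N (compression)
  F[2-3] = -1868.3082 N (compression)
  F[2-4] = -591.5091 N (compression)
  F[3-4] = +1736.7757 N (tension)
  Rx@0 = +3624.3100 N
  Ry@0 = +2426.2542 N
  Ry@4 = -1632.9442 N

-2566.818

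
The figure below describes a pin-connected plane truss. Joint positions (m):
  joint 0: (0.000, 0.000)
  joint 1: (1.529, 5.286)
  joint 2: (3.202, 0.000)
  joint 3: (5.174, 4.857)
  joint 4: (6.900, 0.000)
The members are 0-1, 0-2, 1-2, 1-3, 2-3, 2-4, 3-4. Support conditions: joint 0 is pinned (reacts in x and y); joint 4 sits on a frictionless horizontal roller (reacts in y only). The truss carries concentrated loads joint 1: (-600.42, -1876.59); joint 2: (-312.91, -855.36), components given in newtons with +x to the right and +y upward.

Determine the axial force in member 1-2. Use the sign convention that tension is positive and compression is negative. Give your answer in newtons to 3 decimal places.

N=5 nodes, M=7 members, R=3 reactions → 2N=10, M+R=10
member 0 (0-1): L=5.5027, (cx,cy)=(0.2779,0.9606)
member 1 (0-2): L=3.2020, (cx,cy)=(1.0000,0.0000)
member 2 (1-2): L=5.5444, (cx,cy)=(0.3017,-0.9534)
member 3 (1-3): L=3.6702, (cx,cy)=(0.9931,-0.1169)
member 4 (2-3): L=5.2421, (cx,cy)=(0.3762,0.9265)
member 5 (2-4): L=3.6980, (cx,cy)=(1.0000,0.0000)
member 6 (3-4): L=5.1546, (cx,cy)=(0.3348,-0.9423)
solve A·x = −loads:
  F[0-1] = -2476.6762 N (compression)
  F[0-2] = -225.1510 N (compression)
  F[1-2] = +558.7740 N (tension)
  F[1-3] = -258.1353 N (compression)
  F[2-3] = +348.2093 N (tension)
  F[2-4] = +125.3737 N (tension)
  F[3-4] = -374.4187 N (compression)
  Rx@0 = +913.3300 N
  Ry@0 = +2379.1458 N
  Ry@4 = +352.8042 N

558.774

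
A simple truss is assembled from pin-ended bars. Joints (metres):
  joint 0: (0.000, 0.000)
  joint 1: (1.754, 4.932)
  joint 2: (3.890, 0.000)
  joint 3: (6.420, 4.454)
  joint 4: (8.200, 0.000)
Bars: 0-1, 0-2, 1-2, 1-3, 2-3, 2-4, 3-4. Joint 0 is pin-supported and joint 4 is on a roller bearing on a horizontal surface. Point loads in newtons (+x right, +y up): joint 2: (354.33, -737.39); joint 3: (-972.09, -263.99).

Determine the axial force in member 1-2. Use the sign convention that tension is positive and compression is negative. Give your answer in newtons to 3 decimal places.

1149.861

N=5 nodes, M=7 members, R=3 reactions → 2N=10, M+R=10
member 0 (0-1): L=5.2346, (cx,cy)=(0.3351,0.9422)
member 1 (0-2): L=3.8900, (cx,cy)=(1.0000,0.0000)
member 2 (1-2): L=5.3747, (cx,cy)=(0.3974,-0.9176)
member 3 (1-3): L=4.6904, (cx,cy)=(0.9948,-0.1019)
member 4 (2-3): L=5.1224, (cx,cy)=(0.4939,0.8695)
member 5 (2-4): L=4.3100, (cx,cy)=(1.0000,0.0000)
member 6 (3-4): L=4.7965, (cx,cy)=(0.3711,-0.9286)
solve A·x = −loads:
  F[0-1] = -1032.5887 N (compression)
  F[0-2] = -271.7627 N (compression)
  F[1-2] = +1149.8605 N (tension)
  F[1-3] = -807.1766 N (compression)
  F[2-3] = -365.4509 N (compression)
  F[2-4] = +11.3836 N (tension)
  F[3-4] = -30.6751 N (compression)
  Rx@0 = +617.7600 N
  Ry@0 = +972.8954 N
  Ry@4 = +28.4846 N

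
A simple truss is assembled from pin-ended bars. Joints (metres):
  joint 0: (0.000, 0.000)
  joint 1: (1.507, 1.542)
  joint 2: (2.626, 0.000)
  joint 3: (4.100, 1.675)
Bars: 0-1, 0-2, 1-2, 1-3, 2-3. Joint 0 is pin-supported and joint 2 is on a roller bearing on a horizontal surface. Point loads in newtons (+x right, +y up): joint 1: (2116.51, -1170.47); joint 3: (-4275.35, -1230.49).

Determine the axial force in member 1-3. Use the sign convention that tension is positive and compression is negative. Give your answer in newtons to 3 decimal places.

-3347.826

N=4 nodes, M=5 members, R=3 reactions → 2N=8, M+R=8
member 0 (0-1): L=2.1561, (cx,cy)=(0.6989,0.7152)
member 1 (0-2): L=2.6260, (cx,cy)=(1.0000,0.0000)
member 2 (1-2): L=1.9052, (cx,cy)=(0.5873,-0.8093)
member 3 (1-3): L=2.5964, (cx,cy)=(0.9987,0.0512)
member 4 (2-3): L=2.2312, (cx,cy)=(0.6606,0.7507)
solve A·x = −loads:
  F[0-1] = -1806.9590 N (compression)
  F[0-2] = -895.8773 N (compression)
  F[1-2] = -61.3656 N (compression)
  F[1-3] = -3347.8261 N (compression)
  F[2-3] = -1410.6566 N (compression)
  Rx@0 = +2158.8400 N
  Ry@0 = +1292.2949 N
  Ry@2 = +1108.6651 N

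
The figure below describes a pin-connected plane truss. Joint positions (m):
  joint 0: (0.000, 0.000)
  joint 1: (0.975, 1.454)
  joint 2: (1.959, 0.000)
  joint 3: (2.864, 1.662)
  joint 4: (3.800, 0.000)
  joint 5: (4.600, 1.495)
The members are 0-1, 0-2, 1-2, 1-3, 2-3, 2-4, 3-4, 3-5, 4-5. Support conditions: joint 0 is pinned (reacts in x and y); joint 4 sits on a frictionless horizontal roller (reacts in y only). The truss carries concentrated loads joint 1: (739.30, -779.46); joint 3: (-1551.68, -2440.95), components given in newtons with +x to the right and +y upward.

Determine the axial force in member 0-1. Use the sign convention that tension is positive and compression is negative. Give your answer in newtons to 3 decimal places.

N=6 nodes, M=9 members, R=3 reactions → 2N=12, M+R=12
member 0 (0-1): L=1.7506, (cx,cy)=(0.5569,0.8306)
member 1 (0-2): L=1.9590, (cx,cy)=(1.0000,0.0000)
member 2 (1-2): L=1.7557, (cx,cy)=(0.5605,-0.8282)
member 3 (1-3): L=1.9004, (cx,cy)=(0.9940,0.1094)
member 4 (2-3): L=1.8924, (cx,cy)=(0.4782,0.8782)
member 5 (2-4): L=1.8410, (cx,cy)=(1.0000,0.0000)
member 6 (3-4): L=1.9074, (cx,cy)=(0.4907,-0.8713)
member 7 (3-5): L=1.7440, (cx,cy)=(0.9954,-0.0958)
member 8 (4-5): L=1.6956, (cx,cy)=(0.4718,0.8817)
solve A·x = −loads:
  F[0-1] = -1898.1175 N (compression)
  F[0-2] = +244.7559 N (tension)
  F[1-2] = +673.3654 N (tension)
  F[1-3] = -2186.9758 N (compression)
  F[2-3] = -634.9801 N (compression)
  F[2-4] = +925.8190 N (tension)
  F[3-4] = -1886.6958 N (compression)
  F[3-5] = -0.0000 N (tension)
  F[4-5] = +0.0000 N (tension)
  Rx@0 = +812.3800 N
  Ry@0 = +1576.4878 N
  Ry@4 = +1643.9222 N

-1898.118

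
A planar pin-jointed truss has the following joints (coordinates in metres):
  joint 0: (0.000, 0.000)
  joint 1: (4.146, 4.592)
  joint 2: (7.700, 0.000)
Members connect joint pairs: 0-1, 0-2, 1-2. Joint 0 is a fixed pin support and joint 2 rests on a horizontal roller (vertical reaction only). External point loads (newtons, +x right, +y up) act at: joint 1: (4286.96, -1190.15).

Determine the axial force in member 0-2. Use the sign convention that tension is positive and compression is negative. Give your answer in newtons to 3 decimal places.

2474.653

N=3 nodes, M=3 members, R=3 reactions → 2N=6, M+R=6
member 0 (0-1): L=6.1867, (cx,cy)=(0.6701,0.7422)
member 1 (0-2): L=7.7000, (cx,cy)=(1.0000,0.0000)
member 2 (1-2): L=5.8067, (cx,cy)=(0.6121,-0.7908)
solve A·x = −loads:
  F[0-1] = +2704.3599 N (tension)
  F[0-2] = +2474.6530 N (tension)
  F[1-2] = -4043.1868 N (compression)
  Rx@0 = -4286.9600 N
  Ry@0 = -2007.2633 N
  Ry@2 = +3197.4133 N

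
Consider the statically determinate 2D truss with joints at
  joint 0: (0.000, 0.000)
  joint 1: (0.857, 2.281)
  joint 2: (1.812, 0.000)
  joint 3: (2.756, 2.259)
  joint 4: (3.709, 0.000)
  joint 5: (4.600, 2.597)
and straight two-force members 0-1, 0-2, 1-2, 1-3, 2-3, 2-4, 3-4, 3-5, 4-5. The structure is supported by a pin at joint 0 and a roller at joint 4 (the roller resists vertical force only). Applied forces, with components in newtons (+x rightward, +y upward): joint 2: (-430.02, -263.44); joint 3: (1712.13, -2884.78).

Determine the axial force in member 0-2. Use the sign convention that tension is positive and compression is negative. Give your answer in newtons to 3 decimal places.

N=6 nodes, M=9 members, R=3 reactions → 2N=12, M+R=12
member 0 (0-1): L=2.4367, (cx,cy)=(0.3517,0.9361)
member 1 (0-2): L=1.8120, (cx,cy)=(1.0000,0.0000)
member 2 (1-2): L=2.4728, (cx,cy)=(0.3862,-0.9224)
member 3 (1-3): L=1.8991, (cx,cy)=(0.9999,-0.0116)
member 4 (2-3): L=2.4483, (cx,cy)=(0.3856,0.9227)
member 5 (2-4): L=1.8970, (cx,cy)=(1.0000,0.0000)
member 6 (3-4): L=2.4518, (cx,cy)=(0.3887,-0.9214)
member 7 (3-5): L=1.8747, (cx,cy)=(0.9836,0.1803)
member 8 (4-5): L=2.7456, (cx,cy)=(0.3245,0.9459)
solve A·x = −loads:
  F[0-1] = +178.2129 N (tension)
  F[0-2] = +1219.4311 N (tension)
  F[1-2] = -182.5308 N (compression)
  F[1-3] = +133.1802 N (tension)
  F[2-3] = +467.9962 N (tension)
  F[2-4] = +1398.5124 N (tension)
  F[3-4] = -3597.9678 N (compression)
  F[3-5] = -0.0000 N (compression)
  F[4-5] = +0.0000 N (tension)
  Rx@0 = -1282.1100 N
  Ry@0 = -166.8268 N
  Ry@4 = +3315.0468 N

1219.431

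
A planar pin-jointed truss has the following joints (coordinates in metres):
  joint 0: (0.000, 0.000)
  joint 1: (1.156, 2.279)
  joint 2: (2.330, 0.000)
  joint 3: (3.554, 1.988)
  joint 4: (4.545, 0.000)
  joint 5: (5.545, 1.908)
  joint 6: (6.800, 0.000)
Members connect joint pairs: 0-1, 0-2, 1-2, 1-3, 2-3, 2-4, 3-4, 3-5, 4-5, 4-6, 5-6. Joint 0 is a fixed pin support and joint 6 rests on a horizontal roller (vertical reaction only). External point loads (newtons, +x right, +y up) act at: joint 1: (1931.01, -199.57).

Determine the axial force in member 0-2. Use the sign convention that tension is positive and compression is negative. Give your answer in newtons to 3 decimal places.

N=7 nodes, M=11 members, R=3 reactions → 2N=14, M+R=14
member 0 (0-1): L=2.5554, (cx,cy)=(0.4524,0.8918)
member 1 (0-2): L=2.3300, (cx,cy)=(1.0000,0.0000)
member 2 (1-2): L=2.5636, (cx,cy)=(0.4579,-0.8890)
member 3 (1-3): L=2.4156, (cx,cy)=(0.9927,-0.1205)
member 4 (2-3): L=2.3346, (cx,cy)=(0.5243,0.8515)
member 5 (2-4): L=2.2150, (cx,cy)=(1.0000,0.0000)
member 6 (3-4): L=2.2213, (cx,cy)=(0.4461,-0.8950)
member 7 (3-5): L=1.9926, (cx,cy)=(0.9992,-0.0401)
member 8 (4-5): L=2.1542, (cx,cy)=(0.4642,0.8857)
member 9 (4-6): L=2.2550, (cx,cy)=(1.0000,0.0000)
member 10 (5-6): L=2.2837, (cx,cy)=(0.5495,-0.8355)
solve A·x = −loads:
  F[0-1] = +539.9342 N (tension)
  F[0-2] = +1686.7591 N (tension)
  F[1-2] = -571.6404 N (compression)
  F[1-3] = -1435.4318 N (compression)
  F[2-3] = +596.7731 N (tension)
  F[2-4] = +1112.0966 N (tension)
  F[3-4] = -725.6382 N (compression)
  F[3-5] = -789.0018 N (compression)
  F[4-5] = +733.2117 N (tension)
  F[4-6] = +447.9977 N (tension)
  F[5-6] = -815.2288 N (compression)
  Rx@0 = -1931.0100 N
  Ry@0 = -481.5292 N
  Ry@6 = +681.0992 N

1686.759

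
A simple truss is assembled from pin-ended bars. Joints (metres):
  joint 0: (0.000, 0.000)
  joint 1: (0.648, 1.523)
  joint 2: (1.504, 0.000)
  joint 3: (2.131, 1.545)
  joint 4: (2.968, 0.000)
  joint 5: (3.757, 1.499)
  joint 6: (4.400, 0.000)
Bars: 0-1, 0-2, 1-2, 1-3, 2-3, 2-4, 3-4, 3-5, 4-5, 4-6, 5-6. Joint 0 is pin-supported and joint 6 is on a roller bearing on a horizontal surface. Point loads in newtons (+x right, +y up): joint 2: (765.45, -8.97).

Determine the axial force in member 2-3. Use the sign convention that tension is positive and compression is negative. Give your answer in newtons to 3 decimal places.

N=7 nodes, M=11 members, R=3 reactions → 2N=14, M+R=14
member 0 (0-1): L=1.6551, (cx,cy)=(0.3915,0.9202)
member 1 (0-2): L=1.5040, (cx,cy)=(1.0000,0.0000)
member 2 (1-2): L=1.7471, (cx,cy)=(0.4900,-0.8717)
member 3 (1-3): L=1.4832, (cx,cy)=(0.9999,0.0148)
member 4 (2-3): L=1.6674, (cx,cy)=(0.3760,0.9266)
member 5 (2-4): L=1.4640, (cx,cy)=(1.0000,0.0000)
member 6 (3-4): L=1.7572, (cx,cy)=(0.4763,-0.8793)
member 7 (3-5): L=1.6267, (cx,cy)=(0.9996,-0.0283)
member 8 (4-5): L=1.6940, (cx,cy)=(0.4658,0.8849)
member 9 (4-6): L=1.4320, (cx,cy)=(1.0000,0.0000)
member 10 (5-6): L=1.6311, (cx,cy)=(0.3942,-0.9190)
solve A·x = −loads:
  F[0-1] = -6.4161 N (compression)
  F[0-2] = +767.9620 N (tension)
  F[1-2] = +6.6741 N (tension)
  F[1-3] = -5.7827 N (compression)
  F[2-3] = +3.4015 N (tension)
  F[2-4] = +4.5029 N (tension)
  F[3-4] = -3.3943 N (compression)
  F[3-5] = -2.8872 N (compression)
  F[4-5] = +3.3726 N (tension)
  F[4-6] = +1.3152 N (tension)
  F[5-6] = -3.3363 N (compression)
  Rx@0 = -765.4500 N
  Ry@0 = +5.9039 N
  Ry@6 = +3.0661 N

3.402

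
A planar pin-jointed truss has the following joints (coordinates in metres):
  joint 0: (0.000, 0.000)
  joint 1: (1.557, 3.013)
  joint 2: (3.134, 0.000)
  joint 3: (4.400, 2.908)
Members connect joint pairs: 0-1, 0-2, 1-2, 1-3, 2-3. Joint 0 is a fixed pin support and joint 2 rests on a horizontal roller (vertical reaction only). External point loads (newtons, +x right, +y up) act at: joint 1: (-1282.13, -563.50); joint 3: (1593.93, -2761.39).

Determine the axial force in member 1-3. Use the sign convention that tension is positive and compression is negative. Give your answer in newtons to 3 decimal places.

N=4 nodes, M=5 members, R=3 reactions → 2N=8, M+R=8
member 0 (0-1): L=3.3915, (cx,cy)=(0.4591,0.8884)
member 1 (0-2): L=3.1340, (cx,cy)=(1.0000,0.0000)
member 2 (1-2): L=3.4007, (cx,cy)=(0.4637,-0.8860)
member 3 (1-3): L=2.8449, (cx,cy)=(0.9993,-0.0369)
member 4 (2-3): L=3.1716, (cx,cy)=(0.3992,0.9169)
solve A·x = −loads:
  F[0-1] = +1213.7586 N (tension)
  F[0-2] = -245.4196 N (compression)
  F[1-2] = -1967.7925 N (compression)
  F[1-3] = +2753.7330 N (tension)
  F[2-3] = -2900.8787 N (compression)
  Rx@0 = -311.8000 N
  Ry@0 = -1078.2932 N
  Ry@2 = +4403.1832 N

2753.733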